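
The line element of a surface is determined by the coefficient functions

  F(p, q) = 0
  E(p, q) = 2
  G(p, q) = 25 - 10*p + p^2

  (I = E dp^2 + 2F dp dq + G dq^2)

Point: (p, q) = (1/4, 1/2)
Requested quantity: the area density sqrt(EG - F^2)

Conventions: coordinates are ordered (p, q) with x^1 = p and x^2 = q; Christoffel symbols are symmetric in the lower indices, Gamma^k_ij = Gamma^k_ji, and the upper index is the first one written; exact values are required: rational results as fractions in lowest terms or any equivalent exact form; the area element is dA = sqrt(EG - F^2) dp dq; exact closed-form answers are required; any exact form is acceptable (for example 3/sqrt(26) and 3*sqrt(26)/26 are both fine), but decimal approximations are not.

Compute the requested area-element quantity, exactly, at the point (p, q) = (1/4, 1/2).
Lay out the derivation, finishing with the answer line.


E = 2, F = 0, G = 361/16; EG - F^2 = 361/8

Answer: sqrt(EG - F^2) = 19*sqrt(2)/4


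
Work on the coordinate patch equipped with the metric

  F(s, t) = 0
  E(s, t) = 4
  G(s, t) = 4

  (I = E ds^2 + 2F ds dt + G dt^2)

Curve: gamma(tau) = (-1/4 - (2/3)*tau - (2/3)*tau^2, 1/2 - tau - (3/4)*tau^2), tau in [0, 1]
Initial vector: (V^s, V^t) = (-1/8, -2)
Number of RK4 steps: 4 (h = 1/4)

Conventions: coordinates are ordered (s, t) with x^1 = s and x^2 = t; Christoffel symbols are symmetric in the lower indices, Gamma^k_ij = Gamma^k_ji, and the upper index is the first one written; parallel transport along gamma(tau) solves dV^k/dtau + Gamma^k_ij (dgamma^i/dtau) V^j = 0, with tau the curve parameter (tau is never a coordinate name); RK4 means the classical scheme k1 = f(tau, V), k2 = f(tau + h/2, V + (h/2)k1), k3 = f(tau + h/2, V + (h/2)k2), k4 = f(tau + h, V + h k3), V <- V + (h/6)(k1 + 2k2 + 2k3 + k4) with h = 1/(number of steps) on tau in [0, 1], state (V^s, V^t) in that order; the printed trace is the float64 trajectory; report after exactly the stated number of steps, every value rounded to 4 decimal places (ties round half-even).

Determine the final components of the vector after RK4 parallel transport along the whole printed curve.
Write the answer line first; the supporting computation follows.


Answer: V^s = -0.1250, V^t = -2.0000

gamma'(tau) = (-2/3 - (4/3)*tau, -1 - (3/2)*tau); f(tau, V)^k = -Gamma^k_ij(gamma(tau)) gamma'^i(tau) V^j; h = 1/4; intermediate values shown to 6 dp
curve data and Christoffel symbols at the stage parameters:
  tau = 0.000000: gamma = (-0.250000, 0.500000), gamma' = (-0.666667, -1.000000); Gamma_sss = 0.000000, Gamma_sst = 0.000000, Gamma_stt = 0.000000, Gamma_tss = 0.000000, Gamma_tst = 0.000000, Gamma_ttt = 0.000000
  tau = 0.125000: gamma = (-0.343750, 0.363281), gamma' = (-0.833333, -1.187500); Gamma_sss = 0.000000, Gamma_sst = 0.000000, Gamma_stt = 0.000000, Gamma_tss = 0.000000, Gamma_tst = 0.000000, Gamma_ttt = 0.000000
  tau = 0.250000: gamma = (-0.458333, 0.203125), gamma' = (-1.000000, -1.375000); Gamma_sss = 0.000000, Gamma_sst = 0.000000, Gamma_stt = 0.000000, Gamma_tss = 0.000000, Gamma_tst = 0.000000, Gamma_ttt = 0.000000
  tau = 0.375000: gamma = (-0.593750, 0.019531), gamma' = (-1.166667, -1.562500); Gamma_sss = 0.000000, Gamma_sst = 0.000000, Gamma_stt = 0.000000, Gamma_tss = 0.000000, Gamma_tst = 0.000000, Gamma_ttt = 0.000000
  tau = 0.500000: gamma = (-0.750000, -0.187500), gamma' = (-1.333333, -1.750000); Gamma_sss = 0.000000, Gamma_sst = 0.000000, Gamma_stt = 0.000000, Gamma_tss = 0.000000, Gamma_tst = 0.000000, Gamma_ttt = 0.000000
  tau = 0.625000: gamma = (-0.927083, -0.417969), gamma' = (-1.500000, -1.937500); Gamma_sss = 0.000000, Gamma_sst = 0.000000, Gamma_stt = 0.000000, Gamma_tss = 0.000000, Gamma_tst = 0.000000, Gamma_ttt = 0.000000
  tau = 0.750000: gamma = (-1.125000, -0.671875), gamma' = (-1.666667, -2.125000); Gamma_sss = 0.000000, Gamma_sst = 0.000000, Gamma_stt = 0.000000, Gamma_tss = 0.000000, Gamma_tst = 0.000000, Gamma_ttt = 0.000000
  tau = 0.875000: gamma = (-1.343750, -0.949219), gamma' = (-1.833333, -2.312500); Gamma_sss = 0.000000, Gamma_sst = 0.000000, Gamma_stt = 0.000000, Gamma_tss = 0.000000, Gamma_tst = 0.000000, Gamma_ttt = 0.000000
  tau = 1.000000: gamma = (-1.583333, -1.250000), gamma' = (-2.000000, -2.500000); Gamma_sss = 0.000000, Gamma_sst = 0.000000, Gamma_stt = 0.000000, Gamma_tss = 0.000000, Gamma_tst = 0.000000, Gamma_ttt = 0.000000
step 0: V^s = -0.1250, V^t = -2.0000
step 1: k1 = (0.000000, 0.000000), k2 = (0.000000, 0.000000), k3 = (0.000000, 0.000000), k4 = (0.000000, 0.000000); V <- V + (h/6)(k1 + 2k2 + 2k3 + k4): V^s = -0.1250, V^t = -2.0000
step 2: k1 = (0.000000, 0.000000), k2 = (0.000000, 0.000000), k3 = (0.000000, 0.000000), k4 = (0.000000, 0.000000); V <- V + (h/6)(k1 + 2k2 + 2k3 + k4): V^s = -0.1250, V^t = -2.0000
step 3: k1 = (0.000000, 0.000000), k2 = (0.000000, 0.000000), k3 = (0.000000, 0.000000), k4 = (0.000000, 0.000000); V <- V + (h/6)(k1 + 2k2 + 2k3 + k4): V^s = -0.1250, V^t = -2.0000
step 4: k1 = (0.000000, 0.000000), k2 = (0.000000, 0.000000), k3 = (0.000000, 0.000000), k4 = (0.000000, 0.000000); V <- V + (h/6)(k1 + 2k2 + 2k3 + k4): V^s = -0.1250, V^t = -2.0000


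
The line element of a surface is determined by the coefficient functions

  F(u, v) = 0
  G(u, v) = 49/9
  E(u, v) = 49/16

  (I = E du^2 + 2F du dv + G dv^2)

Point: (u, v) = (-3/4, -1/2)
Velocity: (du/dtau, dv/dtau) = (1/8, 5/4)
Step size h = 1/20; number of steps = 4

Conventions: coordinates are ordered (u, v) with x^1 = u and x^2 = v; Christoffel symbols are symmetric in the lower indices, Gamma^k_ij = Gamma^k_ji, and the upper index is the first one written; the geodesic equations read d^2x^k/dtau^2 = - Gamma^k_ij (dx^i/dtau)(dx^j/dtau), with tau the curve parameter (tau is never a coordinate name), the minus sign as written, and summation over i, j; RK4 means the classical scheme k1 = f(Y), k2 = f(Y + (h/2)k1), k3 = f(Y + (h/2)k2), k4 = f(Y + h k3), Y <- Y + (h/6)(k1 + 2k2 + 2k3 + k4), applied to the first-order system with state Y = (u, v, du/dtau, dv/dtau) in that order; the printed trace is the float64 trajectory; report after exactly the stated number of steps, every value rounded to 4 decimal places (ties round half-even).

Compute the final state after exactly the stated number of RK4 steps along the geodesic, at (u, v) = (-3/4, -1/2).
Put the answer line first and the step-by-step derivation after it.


Answer: u = -0.7250, v = -0.2500, du/dtau = 0.1250, dv/dtau = 1.2500

f(Y) = (du/dtau, dv/dtau, -Gamma^u_ij Y'^i Y'^j, -Gamma^v_ij Y'^i Y'^j) with the Gammas evaluated at the stage position; h = 0.050000; intermediate values shown to 6 dp
step 0: u = -0.7500, v = -0.5000, du/dtau = 0.1250, dv/dtau = 1.2500
step 1:
  k1: at (u, v) = (-0.750000, -0.500000), (du/dtau, dv/dtau) = (0.125000, 1.250000); Gamma_uuu = 0.000000, Gamma_uuv = 0.000000, Gamma_uvv = 0.000000, Gamma_vuu = 0.000000, Gamma_vuv = 0.000000, Gamma_vvv = 0.000000; k1 = (0.125000, 1.250000, 0.000000, 0.000000)
  k2: at (u, v) = (-0.746875, -0.468750), (du/dtau, dv/dtau) = (0.125000, 1.250000); Gamma_uuu = 0.000000, Gamma_uuv = 0.000000, Gamma_uvv = 0.000000, Gamma_vuu = 0.000000, Gamma_vuv = 0.000000, Gamma_vvv = 0.000000; k2 = (0.125000, 1.250000, 0.000000, 0.000000)
  k3: at (u, v) = (-0.746875, -0.468750), (du/dtau, dv/dtau) = (0.125000, 1.250000); Gamma_uuu = 0.000000, Gamma_uuv = 0.000000, Gamma_uvv = 0.000000, Gamma_vuu = 0.000000, Gamma_vuv = 0.000000, Gamma_vvv = 0.000000; k3 = (0.125000, 1.250000, 0.000000, 0.000000)
  k4: at (u, v) = (-0.743750, -0.437500), (du/dtau, dv/dtau) = (0.125000, 1.250000); Gamma_uuu = 0.000000, Gamma_uuv = 0.000000, Gamma_uvv = 0.000000, Gamma_vuu = 0.000000, Gamma_vuv = 0.000000, Gamma_vvv = 0.000000; k4 = (0.125000, 1.250000, 0.000000, 0.000000)
  Y <- Y + (h/6)(k1 + 2k2 + 2k3 + k4): u = -0.7438, v = -0.4375, du/dtau = 0.1250, dv/dtau = 1.2500
step 2:
  k1: at (u, v) = (-0.743750, -0.437500), (du/dtau, dv/dtau) = (0.125000, 1.250000); Gamma_uuu = 0.000000, Gamma_uuv = 0.000000, Gamma_uvv = 0.000000, Gamma_vuu = 0.000000, Gamma_vuv = 0.000000, Gamma_vvv = 0.000000; k1 = (0.125000, 1.250000, 0.000000, 0.000000)
  k2: at (u, v) = (-0.740625, -0.406250), (du/dtau, dv/dtau) = (0.125000, 1.250000); Gamma_uuu = 0.000000, Gamma_uuv = 0.000000, Gamma_uvv = 0.000000, Gamma_vuu = 0.000000, Gamma_vuv = 0.000000, Gamma_vvv = 0.000000; k2 = (0.125000, 1.250000, 0.000000, 0.000000)
  k3: at (u, v) = (-0.740625, -0.406250), (du/dtau, dv/dtau) = (0.125000, 1.250000); Gamma_uuu = 0.000000, Gamma_uuv = 0.000000, Gamma_uvv = 0.000000, Gamma_vuu = 0.000000, Gamma_vuv = 0.000000, Gamma_vvv = 0.000000; k3 = (0.125000, 1.250000, 0.000000, 0.000000)
  k4: at (u, v) = (-0.737500, -0.375000), (du/dtau, dv/dtau) = (0.125000, 1.250000); Gamma_uuu = 0.000000, Gamma_uuv = 0.000000, Gamma_uvv = 0.000000, Gamma_vuu = 0.000000, Gamma_vuv = 0.000000, Gamma_vvv = 0.000000; k4 = (0.125000, 1.250000, 0.000000, 0.000000)
  Y <- Y + (h/6)(k1 + 2k2 + 2k3 + k4): u = -0.7375, v = -0.3750, du/dtau = 0.1250, dv/dtau = 1.2500
step 3:
  k1: at (u, v) = (-0.737500, -0.375000), (du/dtau, dv/dtau) = (0.125000, 1.250000); Gamma_uuu = 0.000000, Gamma_uuv = 0.000000, Gamma_uvv = 0.000000, Gamma_vuu = 0.000000, Gamma_vuv = 0.000000, Gamma_vvv = 0.000000; k1 = (0.125000, 1.250000, 0.000000, 0.000000)
  k2: at (u, v) = (-0.734375, -0.343750), (du/dtau, dv/dtau) = (0.125000, 1.250000); Gamma_uuu = 0.000000, Gamma_uuv = 0.000000, Gamma_uvv = 0.000000, Gamma_vuu = 0.000000, Gamma_vuv = 0.000000, Gamma_vvv = 0.000000; k2 = (0.125000, 1.250000, 0.000000, 0.000000)
  k3: at (u, v) = (-0.734375, -0.343750), (du/dtau, dv/dtau) = (0.125000, 1.250000); Gamma_uuu = 0.000000, Gamma_uuv = 0.000000, Gamma_uvv = 0.000000, Gamma_vuu = 0.000000, Gamma_vuv = 0.000000, Gamma_vvv = 0.000000; k3 = (0.125000, 1.250000, 0.000000, 0.000000)
  k4: at (u, v) = (-0.731250, -0.312500), (du/dtau, dv/dtau) = (0.125000, 1.250000); Gamma_uuu = 0.000000, Gamma_uuv = 0.000000, Gamma_uvv = 0.000000, Gamma_vuu = 0.000000, Gamma_vuv = 0.000000, Gamma_vvv = 0.000000; k4 = (0.125000, 1.250000, 0.000000, 0.000000)
  Y <- Y + (h/6)(k1 + 2k2 + 2k3 + k4): u = -0.7313, v = -0.3125, du/dtau = 0.1250, dv/dtau = 1.2500
step 4:
  k1: at (u, v) = (-0.731250, -0.312500), (du/dtau, dv/dtau) = (0.125000, 1.250000); Gamma_uuu = 0.000000, Gamma_uuv = 0.000000, Gamma_uvv = 0.000000, Gamma_vuu = 0.000000, Gamma_vuv = 0.000000, Gamma_vvv = 0.000000; k1 = (0.125000, 1.250000, 0.000000, 0.000000)
  k2: at (u, v) = (-0.728125, -0.281250), (du/dtau, dv/dtau) = (0.125000, 1.250000); Gamma_uuu = 0.000000, Gamma_uuv = 0.000000, Gamma_uvv = 0.000000, Gamma_vuu = 0.000000, Gamma_vuv = 0.000000, Gamma_vvv = 0.000000; k2 = (0.125000, 1.250000, 0.000000, 0.000000)
  k3: at (u, v) = (-0.728125, -0.281250), (du/dtau, dv/dtau) = (0.125000, 1.250000); Gamma_uuu = 0.000000, Gamma_uuv = 0.000000, Gamma_uvv = 0.000000, Gamma_vuu = 0.000000, Gamma_vuv = 0.000000, Gamma_vvv = 0.000000; k3 = (0.125000, 1.250000, 0.000000, 0.000000)
  k4: at (u, v) = (-0.725000, -0.250000), (du/dtau, dv/dtau) = (0.125000, 1.250000); Gamma_uuu = 0.000000, Gamma_uuv = 0.000000, Gamma_uvv = 0.000000, Gamma_vuu = 0.000000, Gamma_vuv = 0.000000, Gamma_vvv = 0.000000; k4 = (0.125000, 1.250000, 0.000000, 0.000000)
  Y <- Y + (h/6)(k1 + 2k2 + 2k3 + k4): u = -0.7250, v = -0.2500, du/dtau = 0.1250, dv/dtau = 1.2500


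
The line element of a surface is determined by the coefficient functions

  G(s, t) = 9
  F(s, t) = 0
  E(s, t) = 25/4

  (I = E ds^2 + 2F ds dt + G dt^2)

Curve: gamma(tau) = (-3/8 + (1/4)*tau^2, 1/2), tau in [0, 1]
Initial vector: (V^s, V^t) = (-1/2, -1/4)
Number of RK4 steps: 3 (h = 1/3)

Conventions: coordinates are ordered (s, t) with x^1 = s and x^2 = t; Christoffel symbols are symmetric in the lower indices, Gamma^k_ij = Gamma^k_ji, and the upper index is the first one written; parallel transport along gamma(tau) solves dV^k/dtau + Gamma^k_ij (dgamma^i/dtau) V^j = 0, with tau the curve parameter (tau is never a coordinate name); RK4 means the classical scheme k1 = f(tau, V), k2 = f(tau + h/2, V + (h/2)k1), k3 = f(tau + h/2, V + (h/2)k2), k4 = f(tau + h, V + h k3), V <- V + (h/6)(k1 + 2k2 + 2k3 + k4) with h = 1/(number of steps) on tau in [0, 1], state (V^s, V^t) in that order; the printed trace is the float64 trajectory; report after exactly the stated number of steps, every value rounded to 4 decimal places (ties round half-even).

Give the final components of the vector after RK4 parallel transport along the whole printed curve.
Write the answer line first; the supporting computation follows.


Answer: V^s = -0.5000, V^t = -0.2500

gamma'(tau) = ((1/2)*tau, 0); f(tau, V)^k = -Gamma^k_ij(gamma(tau)) gamma'^i(tau) V^j; h = 1/3; intermediate values shown to 6 dp
curve data and Christoffel symbols at the stage parameters:
  tau = 0.000000: gamma = (-0.375000, 0.500000), gamma' = (0.000000, 0.000000); Gamma_sss = 0.000000, Gamma_sst = 0.000000, Gamma_stt = 0.000000, Gamma_tss = 0.000000, Gamma_tst = 0.000000, Gamma_ttt = 0.000000
  tau = 0.166667: gamma = (-0.368056, 0.500000), gamma' = (0.083333, 0.000000); Gamma_sss = 0.000000, Gamma_sst = 0.000000, Gamma_stt = 0.000000, Gamma_tss = 0.000000, Gamma_tst = 0.000000, Gamma_ttt = 0.000000
  tau = 0.333333: gamma = (-0.347222, 0.500000), gamma' = (0.166667, 0.000000); Gamma_sss = 0.000000, Gamma_sst = 0.000000, Gamma_stt = 0.000000, Gamma_tss = 0.000000, Gamma_tst = 0.000000, Gamma_ttt = 0.000000
  tau = 0.500000: gamma = (-0.312500, 0.500000), gamma' = (0.250000, 0.000000); Gamma_sss = 0.000000, Gamma_sst = 0.000000, Gamma_stt = 0.000000, Gamma_tss = 0.000000, Gamma_tst = 0.000000, Gamma_ttt = 0.000000
  tau = 0.666667: gamma = (-0.263889, 0.500000), gamma' = (0.333333, 0.000000); Gamma_sss = 0.000000, Gamma_sst = 0.000000, Gamma_stt = 0.000000, Gamma_tss = 0.000000, Gamma_tst = 0.000000, Gamma_ttt = 0.000000
  tau = 0.833333: gamma = (-0.201389, 0.500000), gamma' = (0.416667, 0.000000); Gamma_sss = 0.000000, Gamma_sst = 0.000000, Gamma_stt = 0.000000, Gamma_tss = 0.000000, Gamma_tst = 0.000000, Gamma_ttt = 0.000000
  tau = 1.000000: gamma = (-0.125000, 0.500000), gamma' = (0.500000, 0.000000); Gamma_sss = 0.000000, Gamma_sst = 0.000000, Gamma_stt = 0.000000, Gamma_tss = 0.000000, Gamma_tst = 0.000000, Gamma_ttt = 0.000000
step 0: V^s = -0.5000, V^t = -0.2500
step 1: k1 = (0.000000, 0.000000), k2 = (0.000000, 0.000000), k3 = (0.000000, 0.000000), k4 = (0.000000, 0.000000); V <- V + (h/6)(k1 + 2k2 + 2k3 + k4): V^s = -0.5000, V^t = -0.2500
step 2: k1 = (0.000000, 0.000000), k2 = (0.000000, 0.000000), k3 = (0.000000, 0.000000), k4 = (0.000000, 0.000000); V <- V + (h/6)(k1 + 2k2 + 2k3 + k4): V^s = -0.5000, V^t = -0.2500
step 3: k1 = (0.000000, 0.000000), k2 = (0.000000, 0.000000), k3 = (0.000000, 0.000000), k4 = (0.000000, 0.000000); V <- V + (h/6)(k1 + 2k2 + 2k3 + k4): V^s = -0.5000, V^t = -0.2500


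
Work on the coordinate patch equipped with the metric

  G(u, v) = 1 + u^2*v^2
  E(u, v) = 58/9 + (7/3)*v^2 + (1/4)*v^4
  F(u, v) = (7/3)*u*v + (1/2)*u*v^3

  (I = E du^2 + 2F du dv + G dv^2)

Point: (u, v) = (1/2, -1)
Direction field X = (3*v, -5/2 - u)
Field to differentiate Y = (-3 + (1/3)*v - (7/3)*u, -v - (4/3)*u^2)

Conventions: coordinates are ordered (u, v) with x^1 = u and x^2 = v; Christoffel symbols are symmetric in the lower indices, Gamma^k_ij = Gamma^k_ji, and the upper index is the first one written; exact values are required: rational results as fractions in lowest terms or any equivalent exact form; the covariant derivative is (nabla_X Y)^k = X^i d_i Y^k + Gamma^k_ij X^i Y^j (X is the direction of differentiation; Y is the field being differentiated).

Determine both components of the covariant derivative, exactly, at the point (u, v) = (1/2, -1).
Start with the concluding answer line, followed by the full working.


Answer: (nabla_X Y)^u = 729/334, (nabla_X Y)^v = 2563/334

E = 325/36, F = -17/12, G = 5/4 at the point
E_u = 0, E_v = -17/3, F_u = -17/6, F_v = 23/12, G_u = 1, G_v = -1/2
EG - F^2 = 167/18;  g^inv = (18/167) * [[5/4, 17/12], [17/12, 325/36]]
first-kind symbols [ij,l] = (1/2)(d_i g_jl + d_j g_il - d_l g_ij): [uu,u] = E_u/2 = 0, [uu,v] = F_u - E_v/2 = 0, [uv,u] = E_v/2 = -17/6, [uv,v] = G_u/2 = 1/2, [vv,u] = F_v - G_u/2 = 17/12, [vv,v] = G_v/2 = -1/4
Gamma^u_ij = (G*[ij,u] - F*[ij,v])/(EG - F^2), Gamma^v_ij = (E*[ij,v] - F*[ij,u])/(EG - F^2)
Gamma_uuu = 0, Gamma_uuv = -51/167, Gamma_uvv = 51/334, Gamma_vuu = 0, Gamma_vuv = 9/167, Gamma_vvv = -9/334
X = (-3, -3), Y = (-9/2, 2/3) at the point


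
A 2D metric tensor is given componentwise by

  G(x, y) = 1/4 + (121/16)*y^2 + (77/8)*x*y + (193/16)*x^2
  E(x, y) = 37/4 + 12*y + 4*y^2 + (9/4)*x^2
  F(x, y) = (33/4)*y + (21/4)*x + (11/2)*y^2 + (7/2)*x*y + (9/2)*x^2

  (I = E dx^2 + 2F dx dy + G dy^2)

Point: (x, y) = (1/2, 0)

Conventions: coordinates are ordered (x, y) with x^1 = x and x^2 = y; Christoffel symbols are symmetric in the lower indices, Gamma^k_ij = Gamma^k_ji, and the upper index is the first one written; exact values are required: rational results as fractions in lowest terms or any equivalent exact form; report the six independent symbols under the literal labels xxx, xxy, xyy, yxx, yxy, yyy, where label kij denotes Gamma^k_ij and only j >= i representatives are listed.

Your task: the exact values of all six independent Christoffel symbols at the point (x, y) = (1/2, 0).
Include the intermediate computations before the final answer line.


E = 157/16, F = 15/4, G = 209/64 at the point
E_x = 9/4, E_y = 12, F_x = 39/4, F_y = 10, G_x = 193/16, G_y = 77/16
EG - F^2 = 18413/1024;  g^inv = (1024/18413) * [[209/64, -15/4], [-15/4, 157/16]]
first-kind symbols [ij,l] = (1/2)(d_i g_jl + d_j g_il - d_l g_ij): [xx,x] = E_x/2 = 9/8, [xx,y] = F_x - E_y/2 = 15/4, [xy,x] = E_y/2 = 6, [xy,y] = G_x/2 = 193/32, [yy,x] = F_y - G_x/2 = 127/32, [yy,y] = G_y/2 = 77/32
Gamma^x_ij = (G*[ij,x] - F*[ij,y])/(EG - F^2), Gamma^y_ij = (E*[ij,y] - F*[ij,x])/(EG - F^2)

Answer: Gamma_xxx = -10638/18413, Gamma_xxy = -3096/18413, Gamma_xyy = 8063/36826, Gamma_yxx = 33360/18413, Gamma_yxy = 37562/18413, Gamma_yyy = 8938/18413


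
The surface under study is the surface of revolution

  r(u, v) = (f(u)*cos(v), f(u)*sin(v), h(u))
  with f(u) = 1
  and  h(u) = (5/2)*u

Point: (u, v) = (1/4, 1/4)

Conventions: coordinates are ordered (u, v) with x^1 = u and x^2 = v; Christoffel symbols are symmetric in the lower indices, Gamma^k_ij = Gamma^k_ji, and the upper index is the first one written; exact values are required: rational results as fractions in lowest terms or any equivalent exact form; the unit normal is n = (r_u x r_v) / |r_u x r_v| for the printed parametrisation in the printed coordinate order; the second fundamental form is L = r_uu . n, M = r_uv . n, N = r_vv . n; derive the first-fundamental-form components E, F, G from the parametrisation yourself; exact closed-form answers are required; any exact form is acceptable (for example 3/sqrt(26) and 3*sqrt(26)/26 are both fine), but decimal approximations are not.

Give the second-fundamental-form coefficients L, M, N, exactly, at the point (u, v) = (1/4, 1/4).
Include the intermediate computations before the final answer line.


f = 1, f' = 0, f'' = 0, h' = 5/2, h'' = 0
E = 25/4, F = 0, G = 1; answer radicand W^2 = 25/4
unnormalised second-form numerators: l = 0, m = 0, n = 5/2; L = l/sqrt(25/4), and similarly M = m/sqrt(W^2), N = n/sqrt(W^2)

Answer: L = 0, M = 0, N = 1


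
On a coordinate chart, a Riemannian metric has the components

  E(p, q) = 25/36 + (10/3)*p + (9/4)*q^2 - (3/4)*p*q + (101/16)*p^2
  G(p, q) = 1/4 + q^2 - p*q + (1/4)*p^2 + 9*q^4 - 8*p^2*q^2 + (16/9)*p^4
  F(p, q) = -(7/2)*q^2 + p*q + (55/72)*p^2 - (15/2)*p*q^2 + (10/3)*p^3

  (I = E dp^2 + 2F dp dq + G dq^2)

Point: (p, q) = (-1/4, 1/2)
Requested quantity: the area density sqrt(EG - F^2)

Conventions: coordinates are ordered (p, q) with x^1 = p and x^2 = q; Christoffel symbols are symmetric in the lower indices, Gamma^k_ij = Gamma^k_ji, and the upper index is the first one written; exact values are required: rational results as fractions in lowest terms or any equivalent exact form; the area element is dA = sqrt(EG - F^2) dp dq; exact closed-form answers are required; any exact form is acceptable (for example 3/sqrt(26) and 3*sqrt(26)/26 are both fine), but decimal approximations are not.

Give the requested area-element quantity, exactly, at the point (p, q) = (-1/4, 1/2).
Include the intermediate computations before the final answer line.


E = 2101/2304, F = -617/1152, G = 625/576; EG - F^2 = 25901/36864

Answer: sqrt(EG - F^2) = sqrt(25901)/192


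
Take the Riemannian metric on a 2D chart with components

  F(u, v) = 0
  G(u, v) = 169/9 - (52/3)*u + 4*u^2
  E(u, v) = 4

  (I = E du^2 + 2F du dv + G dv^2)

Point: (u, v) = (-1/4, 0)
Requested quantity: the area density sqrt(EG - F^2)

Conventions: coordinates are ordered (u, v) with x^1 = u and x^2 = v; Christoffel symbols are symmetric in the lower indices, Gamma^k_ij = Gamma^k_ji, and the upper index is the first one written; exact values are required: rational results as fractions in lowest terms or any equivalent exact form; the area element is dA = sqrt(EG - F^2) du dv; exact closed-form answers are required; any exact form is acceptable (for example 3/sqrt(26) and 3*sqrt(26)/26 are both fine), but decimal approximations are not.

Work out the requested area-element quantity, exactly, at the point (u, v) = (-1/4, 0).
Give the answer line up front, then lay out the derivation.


Answer: sqrt(EG - F^2) = 29/3

E = 4, F = 0, G = 841/36; EG - F^2 = 841/9


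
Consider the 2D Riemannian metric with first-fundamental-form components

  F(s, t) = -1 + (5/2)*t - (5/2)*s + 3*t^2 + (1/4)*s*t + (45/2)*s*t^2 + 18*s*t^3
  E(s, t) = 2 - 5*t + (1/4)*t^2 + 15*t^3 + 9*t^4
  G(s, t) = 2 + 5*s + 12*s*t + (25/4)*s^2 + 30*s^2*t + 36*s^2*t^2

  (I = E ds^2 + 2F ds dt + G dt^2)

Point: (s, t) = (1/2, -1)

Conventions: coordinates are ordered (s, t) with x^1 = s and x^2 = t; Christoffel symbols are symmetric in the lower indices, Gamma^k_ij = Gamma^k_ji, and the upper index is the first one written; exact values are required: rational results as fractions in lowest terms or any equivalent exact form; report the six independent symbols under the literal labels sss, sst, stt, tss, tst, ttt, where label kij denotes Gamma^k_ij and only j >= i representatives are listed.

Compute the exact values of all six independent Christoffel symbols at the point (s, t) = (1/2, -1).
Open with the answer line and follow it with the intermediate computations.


Answer: Gamma_sss = 0, Gamma_sst = 28/29, Gamma_stt = -24/29, Gamma_tss = 0, Gamma_tst = 42/29, Gamma_ttt = -36/29

E = 5/4, F = 3/8, G = 25/16 at the point
E_s = 0, E_t = 7/2, F_s = 7/4, F_t = 9/8, G_s = 21/4, G_t = -9/2
EG - F^2 = 29/16;  g^inv = (16/29) * [[25/16, -3/8], [-3/8, 5/4]]
first-kind symbols [ij,l] = (1/2)(d_i g_jl + d_j g_il - d_l g_ij): [ss,s] = E_s/2 = 0, [ss,t] = F_s - E_t/2 = 0, [st,s] = E_t/2 = 7/4, [st,t] = G_s/2 = 21/8, [tt,s] = F_t - G_s/2 = -3/2, [tt,t] = G_t/2 = -9/4
Gamma^s_ij = (G*[ij,s] - F*[ij,t])/(EG - F^2), Gamma^t_ij = (E*[ij,t] - F*[ij,s])/(EG - F^2)


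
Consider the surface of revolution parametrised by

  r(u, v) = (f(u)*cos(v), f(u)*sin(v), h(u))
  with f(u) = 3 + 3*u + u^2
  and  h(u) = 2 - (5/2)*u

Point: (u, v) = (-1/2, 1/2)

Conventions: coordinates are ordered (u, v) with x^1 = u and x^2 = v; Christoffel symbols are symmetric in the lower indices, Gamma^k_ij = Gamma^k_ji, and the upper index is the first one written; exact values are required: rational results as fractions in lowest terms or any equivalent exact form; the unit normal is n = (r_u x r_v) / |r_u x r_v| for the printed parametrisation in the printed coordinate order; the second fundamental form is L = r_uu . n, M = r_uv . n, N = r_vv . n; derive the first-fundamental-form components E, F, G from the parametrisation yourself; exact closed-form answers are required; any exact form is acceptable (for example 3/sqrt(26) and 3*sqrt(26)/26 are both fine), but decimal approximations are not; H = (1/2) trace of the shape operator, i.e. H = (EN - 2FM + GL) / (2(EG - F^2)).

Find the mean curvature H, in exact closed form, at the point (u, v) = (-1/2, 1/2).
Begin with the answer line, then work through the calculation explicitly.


Answer: H = -270*sqrt(41)/11767

f = 7/4, f' = 2, f'' = 2, h' = -5/2, h'' = 0
E = 41/4, F = 0, G = 49/16; answer radicand W^2 = 41/4
unnormalised second-form numerators: l = 5, m = 0, n = -35/8; L = l/sqrt(41/4), and similarly M = m/sqrt(W^2), N = n/sqrt(W^2)
H = (E*n - 2*F*m + G*l) / (2*(EG - F^2)*sqrt(W^2)); E*n - 2*F*m + G*l = -945/32, EG - F^2 = 2009/64, so H = (-135/287)/sqrt(41/4)


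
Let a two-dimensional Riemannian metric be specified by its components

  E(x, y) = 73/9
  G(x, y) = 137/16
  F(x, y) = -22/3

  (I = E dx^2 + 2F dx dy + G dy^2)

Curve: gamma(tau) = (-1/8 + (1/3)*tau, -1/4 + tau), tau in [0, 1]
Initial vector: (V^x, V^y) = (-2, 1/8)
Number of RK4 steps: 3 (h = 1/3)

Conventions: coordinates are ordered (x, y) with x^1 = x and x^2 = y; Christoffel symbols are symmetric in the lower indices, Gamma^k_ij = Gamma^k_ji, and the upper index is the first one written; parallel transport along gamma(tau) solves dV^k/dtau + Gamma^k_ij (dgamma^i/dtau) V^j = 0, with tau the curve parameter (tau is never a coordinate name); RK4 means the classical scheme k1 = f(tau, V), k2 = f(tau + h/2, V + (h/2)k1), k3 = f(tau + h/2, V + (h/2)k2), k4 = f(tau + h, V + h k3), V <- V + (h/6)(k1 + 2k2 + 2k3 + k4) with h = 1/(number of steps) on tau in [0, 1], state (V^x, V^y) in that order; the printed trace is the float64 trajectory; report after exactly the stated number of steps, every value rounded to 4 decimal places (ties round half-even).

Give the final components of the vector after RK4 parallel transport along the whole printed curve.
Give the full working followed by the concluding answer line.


gamma'(tau) = (1/3, 1); f(tau, V)^k = -Gamma^k_ij(gamma(tau)) gamma'^i(tau) V^j; h = 1/3; intermediate values shown to 6 dp
curve data and Christoffel symbols at the stage parameters:
  tau = 0.000000: gamma = (-0.125000, -0.250000), gamma' = (0.333333, 1.000000); Gamma_xxx = 0.000000, Gamma_xxy = 0.000000, Gamma_xyy = 0.000000, Gamma_yxx = 0.000000, Gamma_yxy = 0.000000, Gamma_yyy = 0.000000
  tau = 0.166667: gamma = (-0.069444, -0.083333), gamma' = (0.333333, 1.000000); Gamma_xxx = 0.000000, Gamma_xxy = 0.000000, Gamma_xyy = 0.000000, Gamma_yxx = 0.000000, Gamma_yxy = 0.000000, Gamma_yyy = 0.000000
  tau = 0.333333: gamma = (-0.013889, 0.083333), gamma' = (0.333333, 1.000000); Gamma_xxx = 0.000000, Gamma_xxy = 0.000000, Gamma_xyy = 0.000000, Gamma_yxx = 0.000000, Gamma_yxy = 0.000000, Gamma_yyy = 0.000000
  tau = 0.500000: gamma = (0.041667, 0.250000), gamma' = (0.333333, 1.000000); Gamma_xxx = 0.000000, Gamma_xxy = 0.000000, Gamma_xyy = 0.000000, Gamma_yxx = 0.000000, Gamma_yxy = 0.000000, Gamma_yyy = 0.000000
  tau = 0.666667: gamma = (0.097222, 0.416667), gamma' = (0.333333, 1.000000); Gamma_xxx = 0.000000, Gamma_xxy = 0.000000, Gamma_xyy = 0.000000, Gamma_yxx = 0.000000, Gamma_yxy = 0.000000, Gamma_yyy = 0.000000
  tau = 0.833333: gamma = (0.152778, 0.583333), gamma' = (0.333333, 1.000000); Gamma_xxx = 0.000000, Gamma_xxy = 0.000000, Gamma_xyy = 0.000000, Gamma_yxx = 0.000000, Gamma_yxy = 0.000000, Gamma_yyy = 0.000000
  tau = 1.000000: gamma = (0.208333, 0.750000), gamma' = (0.333333, 1.000000); Gamma_xxx = 0.000000, Gamma_xxy = 0.000000, Gamma_xyy = 0.000000, Gamma_yxx = 0.000000, Gamma_yxy = 0.000000, Gamma_yyy = 0.000000
step 0: V^x = -2.0000, V^y = 0.1250
step 1: k1 = (0.000000, 0.000000), k2 = (0.000000, 0.000000), k3 = (0.000000, 0.000000), k4 = (0.000000, 0.000000); V <- V + (h/6)(k1 + 2k2 + 2k3 + k4): V^x = -2.0000, V^y = 0.1250
step 2: k1 = (0.000000, 0.000000), k2 = (0.000000, 0.000000), k3 = (0.000000, 0.000000), k4 = (0.000000, 0.000000); V <- V + (h/6)(k1 + 2k2 + 2k3 + k4): V^x = -2.0000, V^y = 0.1250
step 3: k1 = (0.000000, 0.000000), k2 = (0.000000, 0.000000), k3 = (0.000000, 0.000000), k4 = (0.000000, 0.000000); V <- V + (h/6)(k1 + 2k2 + 2k3 + k4): V^x = -2.0000, V^y = 0.1250

Answer: V^x = -2.0000, V^y = 0.1250


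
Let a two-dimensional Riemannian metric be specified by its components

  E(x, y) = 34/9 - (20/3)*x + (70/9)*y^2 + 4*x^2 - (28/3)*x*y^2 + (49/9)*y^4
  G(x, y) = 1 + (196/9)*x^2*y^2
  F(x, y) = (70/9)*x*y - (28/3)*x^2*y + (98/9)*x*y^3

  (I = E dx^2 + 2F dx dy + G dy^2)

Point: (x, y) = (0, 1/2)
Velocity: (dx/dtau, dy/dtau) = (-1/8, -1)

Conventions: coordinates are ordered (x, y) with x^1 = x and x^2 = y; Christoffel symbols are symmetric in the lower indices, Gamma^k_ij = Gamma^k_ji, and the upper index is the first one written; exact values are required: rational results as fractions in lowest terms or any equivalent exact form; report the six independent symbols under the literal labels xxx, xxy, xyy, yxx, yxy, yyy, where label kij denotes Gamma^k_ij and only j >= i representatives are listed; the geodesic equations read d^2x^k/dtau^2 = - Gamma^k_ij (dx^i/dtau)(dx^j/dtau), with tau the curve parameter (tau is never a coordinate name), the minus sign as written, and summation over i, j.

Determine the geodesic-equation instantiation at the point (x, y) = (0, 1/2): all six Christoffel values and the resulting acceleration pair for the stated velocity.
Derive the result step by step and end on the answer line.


E = 97/16, F = 0, G = 1 at the point
E_x = -9, E_y = 21/2, F_x = 21/4, F_y = 0, G_x = 0, G_y = 0
EG - F^2 = 97/16;  g^inv = (16/97) * [[1, 0], [0, 97/16]]
first-kind symbols [ij,l] = (1/2)(d_i g_jl + d_j g_il - d_l g_ij): [xx,x] = E_x/2 = -9/2, [xx,y] = F_x - E_y/2 = 0, [xy,x] = E_y/2 = 21/4, [xy,y] = G_x/2 = 0, [yy,x] = F_y - G_x/2 = 0, [yy,y] = G_y/2 = 0
Gamma^x_ij = (G*[ij,x] - F*[ij,y])/(EG - F^2), Gamma^y_ij = (E*[ij,y] - F*[ij,x])/(EG - F^2)
Gamma_xxx = -72/97, Gamma_xxy = 84/97, Gamma_xyy = 0, Gamma_yxx = 0, Gamma_yxy = 0, Gamma_yyy = 0
d^2x/dtau^2 = -(Gamma_xxx*(-1/8)^2 + 2*Gamma_xxy*(-1/8)*(-1) + Gamma_xyy*(-1)^2) = -159/776
d^2y/dtau^2 = -(Gamma_yxx*(-1/8)^2 + 2*Gamma_yxy*(-1/8)*(-1) + Gamma_yyy*(-1)^2) = 0

Answer: Gamma_xxx = -72/97, Gamma_xxy = 84/97, Gamma_xyy = 0, Gamma_yxx = 0, Gamma_yxy = 0, Gamma_yyy = 0; accelerations (d^2x/dtau^2, d^2y/dtau^2) = (-159/776, 0)


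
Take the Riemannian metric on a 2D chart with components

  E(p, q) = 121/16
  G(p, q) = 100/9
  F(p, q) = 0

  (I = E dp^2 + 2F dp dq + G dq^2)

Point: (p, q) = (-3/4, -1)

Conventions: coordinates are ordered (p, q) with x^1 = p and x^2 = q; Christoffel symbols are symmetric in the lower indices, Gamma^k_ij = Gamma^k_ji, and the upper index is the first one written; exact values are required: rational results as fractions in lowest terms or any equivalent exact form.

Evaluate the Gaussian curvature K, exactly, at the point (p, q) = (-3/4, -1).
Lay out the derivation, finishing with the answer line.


E = 121/16, F = 0, G = 100/9, EG - F^2 = 3025/36 at the point
E_p = 0, E_q = 0, F_p = 0, F_q = 0, G_p = 0, G_q = 0
E_qq = 0, F_pq = 0, G_pp = 0
Apply the Brioschi formula K = (det M1 - det M2)/(EG - F^2)^2 over the derivative matrices of E, F, G.
M1 = [[-E_qq/2 + F_pq - G_pp/2, E_p/2, F_p - E_q/2], [F_q - G_p/2, E, F], [G_q/2, F, G]] = [[0, 0, 0], [0, 121/16, 0], [0, 0, 100/9]]; det M1 = 0
M2 = [[0, E_q/2, G_p/2], [E_q/2, E, F], [G_p/2, F, G]] = [[0, 0, 0], [0, 121/16, 0], [0, 0, 100/9]]; det M2 = 0
det M1 - det M2 = 0; K = 0 / (3025/36)^2 = 0

Answer: K = 0


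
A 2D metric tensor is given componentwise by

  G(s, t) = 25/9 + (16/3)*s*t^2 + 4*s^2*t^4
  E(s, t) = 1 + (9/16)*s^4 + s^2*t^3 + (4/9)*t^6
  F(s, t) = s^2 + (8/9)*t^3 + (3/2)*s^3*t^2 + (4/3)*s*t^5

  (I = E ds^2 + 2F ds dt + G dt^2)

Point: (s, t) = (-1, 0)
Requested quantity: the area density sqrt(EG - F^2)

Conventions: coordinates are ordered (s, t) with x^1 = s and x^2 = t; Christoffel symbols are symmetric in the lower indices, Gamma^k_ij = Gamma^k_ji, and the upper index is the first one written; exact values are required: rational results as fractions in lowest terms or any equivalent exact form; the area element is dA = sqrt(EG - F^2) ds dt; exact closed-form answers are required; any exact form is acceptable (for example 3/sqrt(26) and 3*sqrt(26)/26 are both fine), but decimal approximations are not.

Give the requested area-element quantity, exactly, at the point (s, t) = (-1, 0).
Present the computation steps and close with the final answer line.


E = 25/16, F = 1, G = 25/9; EG - F^2 = 481/144

Answer: sqrt(EG - F^2) = sqrt(481)/12


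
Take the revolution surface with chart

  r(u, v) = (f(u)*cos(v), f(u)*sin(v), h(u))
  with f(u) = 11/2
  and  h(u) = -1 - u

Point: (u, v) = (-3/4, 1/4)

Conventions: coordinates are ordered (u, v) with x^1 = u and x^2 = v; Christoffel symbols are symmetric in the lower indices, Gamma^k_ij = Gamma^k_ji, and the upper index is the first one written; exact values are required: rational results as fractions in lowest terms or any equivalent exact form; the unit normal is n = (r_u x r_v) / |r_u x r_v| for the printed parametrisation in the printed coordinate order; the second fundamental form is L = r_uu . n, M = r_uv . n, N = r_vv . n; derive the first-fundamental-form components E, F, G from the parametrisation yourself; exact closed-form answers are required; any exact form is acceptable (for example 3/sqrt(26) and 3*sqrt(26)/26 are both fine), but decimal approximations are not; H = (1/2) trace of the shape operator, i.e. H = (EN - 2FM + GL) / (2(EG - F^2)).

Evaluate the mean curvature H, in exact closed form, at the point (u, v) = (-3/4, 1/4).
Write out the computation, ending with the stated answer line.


f = 11/2, f' = 0, f'' = 0, h' = -1, h'' = 0
E = 1, F = 0, G = 121/4; answer radicand W^2 = 1
unnormalised second-form numerators: l = 0, m = 0, n = -11/2; L = l/sqrt(1), and similarly M = m/sqrt(W^2), N = n/sqrt(W^2)
H = (E*n - 2*F*m + G*l) / (2*(EG - F^2)*sqrt(W^2)); E*n - 2*F*m + G*l = -11/2, EG - F^2 = 121/4, so H = (-1/11)/sqrt(1)

Answer: H = -1/11


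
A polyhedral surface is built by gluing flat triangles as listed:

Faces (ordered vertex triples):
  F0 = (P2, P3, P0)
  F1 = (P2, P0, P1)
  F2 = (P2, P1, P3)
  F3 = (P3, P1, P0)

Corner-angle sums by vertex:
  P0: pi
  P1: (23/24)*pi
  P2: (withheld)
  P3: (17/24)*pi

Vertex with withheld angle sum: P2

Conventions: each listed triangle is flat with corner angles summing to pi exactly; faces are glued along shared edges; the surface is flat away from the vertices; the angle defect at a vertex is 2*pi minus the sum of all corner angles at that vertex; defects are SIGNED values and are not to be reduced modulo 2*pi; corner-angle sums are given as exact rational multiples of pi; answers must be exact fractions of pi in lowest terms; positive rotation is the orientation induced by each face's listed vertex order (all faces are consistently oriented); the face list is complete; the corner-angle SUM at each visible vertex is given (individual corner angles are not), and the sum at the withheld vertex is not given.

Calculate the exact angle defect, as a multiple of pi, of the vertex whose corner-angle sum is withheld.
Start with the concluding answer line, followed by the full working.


Answer: defect(P2) = (2/3)*pi

V = 4, E = 6, F = 4; chi = V - E + F = 2
Gauss-Bonnet: total defect = 2*pi*chi = 4*pi; visible defects sum to (10/3)*pi


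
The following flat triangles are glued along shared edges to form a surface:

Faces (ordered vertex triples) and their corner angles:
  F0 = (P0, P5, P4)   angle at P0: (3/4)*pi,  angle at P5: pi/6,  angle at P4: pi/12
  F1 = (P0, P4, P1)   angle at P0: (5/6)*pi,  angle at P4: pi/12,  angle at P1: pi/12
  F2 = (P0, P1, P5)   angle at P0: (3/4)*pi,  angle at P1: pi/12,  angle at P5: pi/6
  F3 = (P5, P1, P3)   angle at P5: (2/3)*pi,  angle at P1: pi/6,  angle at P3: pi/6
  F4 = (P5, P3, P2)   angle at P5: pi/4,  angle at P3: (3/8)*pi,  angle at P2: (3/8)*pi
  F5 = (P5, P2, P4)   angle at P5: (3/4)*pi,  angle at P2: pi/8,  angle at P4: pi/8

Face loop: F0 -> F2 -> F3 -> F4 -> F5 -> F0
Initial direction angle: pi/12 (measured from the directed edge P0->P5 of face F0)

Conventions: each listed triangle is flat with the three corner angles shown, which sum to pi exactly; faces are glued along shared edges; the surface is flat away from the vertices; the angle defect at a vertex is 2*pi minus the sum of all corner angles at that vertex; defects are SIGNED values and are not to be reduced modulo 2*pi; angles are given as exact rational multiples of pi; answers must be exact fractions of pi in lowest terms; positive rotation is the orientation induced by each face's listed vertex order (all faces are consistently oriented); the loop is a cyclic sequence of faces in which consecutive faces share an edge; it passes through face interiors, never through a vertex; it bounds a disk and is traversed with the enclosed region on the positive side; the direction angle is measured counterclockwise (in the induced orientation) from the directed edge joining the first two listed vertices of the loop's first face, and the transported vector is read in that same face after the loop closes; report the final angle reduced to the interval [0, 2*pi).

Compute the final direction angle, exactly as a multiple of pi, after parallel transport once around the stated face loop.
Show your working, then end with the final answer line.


enclosed vertex P5: corner angles sum to 2*pi, defect = 2*pi - 2*pi = 0
the final direction is the initial angle plus the enclosed defects, taken mod 2*pi in the induced orientation
final angle = pi/12 + 0 = pi/12 (mod 2*pi)

Answer: final direction angle = pi/12


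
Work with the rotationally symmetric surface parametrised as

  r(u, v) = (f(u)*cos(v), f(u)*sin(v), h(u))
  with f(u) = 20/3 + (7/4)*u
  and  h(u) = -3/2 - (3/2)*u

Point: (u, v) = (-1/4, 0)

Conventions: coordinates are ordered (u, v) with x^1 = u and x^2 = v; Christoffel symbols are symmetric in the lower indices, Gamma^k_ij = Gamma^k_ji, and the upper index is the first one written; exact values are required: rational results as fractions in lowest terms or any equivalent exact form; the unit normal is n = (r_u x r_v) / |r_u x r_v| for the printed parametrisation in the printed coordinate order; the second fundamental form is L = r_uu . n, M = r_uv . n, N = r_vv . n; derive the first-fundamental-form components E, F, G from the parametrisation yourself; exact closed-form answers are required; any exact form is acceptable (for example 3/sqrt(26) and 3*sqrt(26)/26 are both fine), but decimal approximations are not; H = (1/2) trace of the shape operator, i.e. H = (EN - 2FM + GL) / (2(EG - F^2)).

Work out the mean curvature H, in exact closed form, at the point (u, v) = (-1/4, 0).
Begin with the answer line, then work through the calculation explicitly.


Answer: H = -144*sqrt(85)/25415

f = 299/48, f' = 7/4, f'' = 0, h' = -3/2, h'' = 0
E = 85/16, F = 0, G = 89401/2304; answer radicand W^2 = 85/16
unnormalised second-form numerators: l = 0, m = 0, n = -299/32; L = l/sqrt(85/16), and similarly M = m/sqrt(W^2), N = n/sqrt(W^2)
H = (E*n - 2*F*m + G*l) / (2*(EG - F^2)*sqrt(W^2)); E*n - 2*F*m + G*l = -25415/512, EG - F^2 = 7599085/36864, so H = (-36/299)/sqrt(85/16)


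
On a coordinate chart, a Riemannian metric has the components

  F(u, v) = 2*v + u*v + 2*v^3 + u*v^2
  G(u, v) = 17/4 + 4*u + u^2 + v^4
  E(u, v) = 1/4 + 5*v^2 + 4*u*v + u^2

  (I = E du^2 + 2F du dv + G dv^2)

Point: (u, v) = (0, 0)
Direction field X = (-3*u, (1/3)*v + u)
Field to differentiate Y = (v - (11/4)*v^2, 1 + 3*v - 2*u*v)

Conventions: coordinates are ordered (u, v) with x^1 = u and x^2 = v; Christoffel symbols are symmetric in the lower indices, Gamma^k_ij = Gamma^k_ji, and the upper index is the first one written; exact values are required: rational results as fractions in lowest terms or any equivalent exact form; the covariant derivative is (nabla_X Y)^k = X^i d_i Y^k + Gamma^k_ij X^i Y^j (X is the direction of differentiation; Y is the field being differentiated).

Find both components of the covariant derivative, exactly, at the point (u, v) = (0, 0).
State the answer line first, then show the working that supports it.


Answer: (nabla_X Y)^u = 0, (nabla_X Y)^v = 0

E = 1/4, F = 0, G = 17/4 at the point
E_u = 0, E_v = 0, F_u = 0, F_v = 2, G_u = 4, G_v = 0
EG - F^2 = 17/16;  g^inv = (16/17) * [[17/4, 0], [0, 1/4]]
first-kind symbols [ij,l] = (1/2)(d_i g_jl + d_j g_il - d_l g_ij): [uu,u] = E_u/2 = 0, [uu,v] = F_u - E_v/2 = 0, [uv,u] = E_v/2 = 0, [uv,v] = G_u/2 = 2, [vv,u] = F_v - G_u/2 = 0, [vv,v] = G_v/2 = 0
Gamma^u_ij = (G*[ij,u] - F*[ij,v])/(EG - F^2), Gamma^v_ij = (E*[ij,v] - F*[ij,u])/(EG - F^2)
Gamma_uuu = 0, Gamma_uuv = 0, Gamma_uvv = 0, Gamma_vuu = 0, Gamma_vuv = 8/17, Gamma_vvv = 0
X = (0, 0), Y = (0, 1) at the point
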